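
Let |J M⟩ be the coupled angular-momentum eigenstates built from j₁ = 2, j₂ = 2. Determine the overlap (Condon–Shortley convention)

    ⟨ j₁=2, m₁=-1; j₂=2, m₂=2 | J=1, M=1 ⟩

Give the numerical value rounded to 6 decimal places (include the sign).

-0.447214

triangle: 3!·1!·1!/6! = 6/720
(j±m)!: 1!·3!·4!·0!·2!·0! = 288
prefactor² = (2J+1)·Δ·N² = 36/5
  k=3: −1/(3!·0!·0!·1!·1!·0!) = -1/6
Σ = -1/6  ⇒  CG² = 36/5·(-1/6)² = 1/5
CG = −√(1/5) = -0.447214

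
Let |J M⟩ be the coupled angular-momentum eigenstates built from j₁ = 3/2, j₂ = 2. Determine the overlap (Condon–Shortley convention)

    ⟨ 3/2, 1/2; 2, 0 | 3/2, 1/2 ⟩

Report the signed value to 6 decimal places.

−√(1/5) = -0.447214

j₁+j₂−J=2  J+j₁−j₂=1  J−j₁+j₂=2  j₁+j₂+J+1=6
(j₁±m₁, j₂±m₂, J±M) = (2,1,2,2,2,1)
P² = 16/45
sum k=0..1:
  [0] +1/4 = 1/4
  [1] −1/1 = -1
S = -3/4
C² = P²·S² = 1/5 ; C = -0.447214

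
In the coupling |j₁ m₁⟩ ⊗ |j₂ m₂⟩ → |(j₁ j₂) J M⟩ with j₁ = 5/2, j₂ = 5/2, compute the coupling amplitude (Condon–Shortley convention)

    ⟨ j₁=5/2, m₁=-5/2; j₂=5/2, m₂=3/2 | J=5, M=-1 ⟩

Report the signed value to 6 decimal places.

+√(1/42) ≈ +0.154303

triangle: 0!×5!×5!/11! = 14400/39916800
(j±m)!: 0!×5!×4!×1!×4!×6! = 49766400
prefactor² = (2J+1)×Δ×N² = 1382400/7
  k=0: +1/(0!×0!×5!×4!×0!×1!) = 1/2880
Σ = 1/2880  ⇒  CG² = 1382400/7×1/2880² = 1/42
CG = +√(1/42) = +0.154303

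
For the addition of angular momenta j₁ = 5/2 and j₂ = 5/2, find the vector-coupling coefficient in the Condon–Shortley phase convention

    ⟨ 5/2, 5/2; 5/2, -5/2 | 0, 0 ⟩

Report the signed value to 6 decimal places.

+√(1/6) ≈ +0.408248

√[1·5!0!0!/6! · 5!0!0!5!0!0!] = √(2400)
  +(−1)^0/∏(0,5,0,0,0,0)! = 1/120  (running 1/120)
⟨..|..⟩ = √(2400)·(1/120) = +0.408248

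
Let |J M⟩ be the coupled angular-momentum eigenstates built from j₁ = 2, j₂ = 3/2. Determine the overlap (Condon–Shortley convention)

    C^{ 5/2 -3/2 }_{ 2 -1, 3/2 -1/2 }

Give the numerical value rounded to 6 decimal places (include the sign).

j₁+j₂−J=1  J+j₁−j₂=3  J−j₁+j₂=2  j₁+j₂+J+1=7
(j₁±m₁, j₂±m₂, J±M) = (1,3,1,2,1,4)
P² = 144/35
sum k=0..1:
  [0] +1/6 = 1/6
  [1] −1/4 = -1/4
S = -1/12
C² = P²·S² = 1/35 ; C = -0.169031

−√(1/35) = -0.169031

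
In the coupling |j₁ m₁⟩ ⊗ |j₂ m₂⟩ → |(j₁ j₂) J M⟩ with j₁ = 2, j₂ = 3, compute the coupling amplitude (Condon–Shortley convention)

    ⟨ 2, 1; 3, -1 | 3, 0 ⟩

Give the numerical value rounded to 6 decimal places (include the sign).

+0.182574

j₁+j₂−J=2  J+j₁−j₂=2  J−j₁+j₂=4  j₁+j₂+J+1=9
(j₁±m₁, j₂±m₂, J±M) = (3,1,2,4,3,3)
P² = 96/5
sum k=0..1:
  [0] +1/8 = 1/8
  [1] −1/12 = -1/12
S = 1/24
C² = P²·S² = 1/30 ; C = +0.182574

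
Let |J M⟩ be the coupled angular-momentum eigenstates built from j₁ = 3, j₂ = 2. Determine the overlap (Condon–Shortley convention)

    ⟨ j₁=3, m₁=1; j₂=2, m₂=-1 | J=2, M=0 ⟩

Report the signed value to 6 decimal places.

triangle: 3!*3!*1!/8! = 36/40320
(j±m)!: 4!*2!*1!*3!*2!*2! = 1152
prefactor² = (2J+1)*Δ*N² = 36/7
  k=0: +1/(0!*3!*2!*1!*1!*0!) = 1/12
  k=1: −1/(1!*2!*1!*0!*2!*1!) = -1/4
Σ = -1/6  ⇒  CG² = 36/7*(-1/6)² = 1/7
CG = −√(1/7) = -0.377964

−√(1/7) ≈ -0.377964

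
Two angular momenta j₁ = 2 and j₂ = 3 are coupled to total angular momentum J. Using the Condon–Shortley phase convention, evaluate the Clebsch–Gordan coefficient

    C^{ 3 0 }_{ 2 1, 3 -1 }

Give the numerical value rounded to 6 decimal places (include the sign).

+0.182574  (= +√(1/30))

j₁+j₂−J=2  J+j₁−j₂=2  J−j₁+j₂=4  j₁+j₂+J+1=9
(j₁±m₁, j₂±m₂, J±M) = (3,1,2,4,3,3)
P² = 96/5
sum k=0..1:
  [0] +1/8 = 1/8
  [1] −1/12 = -1/12
S = 1/24
C² = P²·S² = 1/30 ; C = +0.182574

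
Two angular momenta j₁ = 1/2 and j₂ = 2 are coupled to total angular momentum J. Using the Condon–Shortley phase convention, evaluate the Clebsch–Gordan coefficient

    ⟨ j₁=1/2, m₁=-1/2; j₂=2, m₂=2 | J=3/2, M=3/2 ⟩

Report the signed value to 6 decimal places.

-0.894427  (= −√(4/5))

triangle: 1!·0!·3!/5! = 6/120
(j±m)!: 0!·1!·4!·0!·3!·0! = 144
prefactor² = (2J+1)·Δ·N² = 144/5
  k=1: −1/(1!·0!·0!·3!·0!·0!) = -1/6
Σ = -1/6  ⇒  CG² = 144/5·(-1/6)² = 4/5
CG = −√(4/5) = -0.894427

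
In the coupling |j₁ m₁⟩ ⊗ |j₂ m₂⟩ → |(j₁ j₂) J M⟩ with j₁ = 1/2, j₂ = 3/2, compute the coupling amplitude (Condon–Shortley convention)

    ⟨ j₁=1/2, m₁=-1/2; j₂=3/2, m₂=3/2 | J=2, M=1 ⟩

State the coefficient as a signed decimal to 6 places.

j₁+j₂−J=0  J+j₁−j₂=1  J−j₁+j₂=3  j₁+j₂+J+1=5
(j₁±m₁, j₂±m₂, J±M) = (0,1,3,0,3,1)
P² = 9
sum k=0..0:
  [0] +1/6 = 1/6
S = 1/6
C² = P²·S² = 1/4 ; C = +0.500000

+√(1/4) = +0.500000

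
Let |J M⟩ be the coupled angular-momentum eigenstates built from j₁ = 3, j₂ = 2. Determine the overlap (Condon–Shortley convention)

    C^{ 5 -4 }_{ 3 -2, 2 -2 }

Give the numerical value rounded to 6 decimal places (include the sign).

triangle: 0!×6!×4!/11! = 17280/39916800
(j±m)!: 1!×5!×0!×4!×1!×9! = 1045094400
prefactor² = (2J+1)×Δ×N² = 4976640
  k=0: +1/(0!×0!×5!×0!×1!×4!) = 1/2880
Σ = 1/2880  ⇒  CG² = 4976640×1/2880² = 3/5
CG = +√(3/5) = +0.774597

+0.774597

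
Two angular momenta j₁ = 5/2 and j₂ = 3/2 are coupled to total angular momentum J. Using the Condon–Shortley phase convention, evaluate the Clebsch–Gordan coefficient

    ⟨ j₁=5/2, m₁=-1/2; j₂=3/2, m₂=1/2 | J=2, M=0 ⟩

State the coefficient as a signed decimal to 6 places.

-0.267261  (= −√(1/14))

j₁+j₂−J=2  J+j₁−j₂=3  J−j₁+j₂=1  j₁+j₂+J+1=7
(j₁±m₁, j₂±m₂, J±M) = (2,3,2,1,2,2)
P² = 8/7
sum k=1..2:
  [1] −1/2 = -1/2
  [2] +1/4 = 1/4
S = -1/4
C² = P²·S² = 1/14 ; C = -0.267261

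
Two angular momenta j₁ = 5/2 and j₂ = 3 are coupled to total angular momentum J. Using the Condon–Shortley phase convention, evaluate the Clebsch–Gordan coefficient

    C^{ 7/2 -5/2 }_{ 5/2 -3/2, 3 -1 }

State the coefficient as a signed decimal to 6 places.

−√(10/63) ≈ -0.398410

j₁+j₂−J=2  J+j₁−j₂=3  J−j₁+j₂=4  j₁+j₂+J+1=10
(j₁±m₁, j₂±m₂, J±M) = (1,4,2,4,1,6)
P² = 18432/35
sum k=1..2:
  [1] −1/36 = -1/36
  [2] +1/96 = 1/96
S = -5/288
C² = P²·S² = 10/63 ; C = -0.398410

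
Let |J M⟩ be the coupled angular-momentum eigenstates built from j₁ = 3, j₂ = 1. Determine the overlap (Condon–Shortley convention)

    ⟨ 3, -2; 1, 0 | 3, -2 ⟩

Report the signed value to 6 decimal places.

−√(1/3) ≈ -0.577350

√[7·1!5!1!/8! · 1!5!1!1!1!5!] = √(300)
  +(−1)^0/∏(0,1,5,1,0,0)! = 1/120  (running 1/120)
  +(−1)^1/∏(1,0,4,0,1,1)! = -1/24  (running -1/30)
⟨..|..⟩ = √(300)·(-1/30) = -0.577350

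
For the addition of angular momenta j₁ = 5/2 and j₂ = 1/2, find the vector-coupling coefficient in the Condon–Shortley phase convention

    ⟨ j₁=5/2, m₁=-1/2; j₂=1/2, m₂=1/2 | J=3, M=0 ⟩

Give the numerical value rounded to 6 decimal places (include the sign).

+0.707107

j₁+j₂−J=0  J+j₁−j₂=5  J−j₁+j₂=1  j₁+j₂+J+1=7
(j₁±m₁, j₂±m₂, J±M) = (2,3,1,0,3,3)
P² = 72
sum k=0..0:
  [0] +1/12 = 1/12
S = 1/12
C² = P²·S² = 1/2 ; C = +0.707107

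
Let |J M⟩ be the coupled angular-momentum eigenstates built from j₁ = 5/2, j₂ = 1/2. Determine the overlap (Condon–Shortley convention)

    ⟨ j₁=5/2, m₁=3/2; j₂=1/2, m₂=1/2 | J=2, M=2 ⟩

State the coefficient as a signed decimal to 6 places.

j₁+j₂−J=1  J+j₁−j₂=4  J−j₁+j₂=0  j₁+j₂+J+1=6
(j₁±m₁, j₂±m₂, J±M) = (4,1,1,0,4,0)
P² = 96
sum k=1..1:
  [1] −1/24 = -1/24
S = -1/24
C² = P²·S² = 1/6 ; C = -0.408248

-0.408248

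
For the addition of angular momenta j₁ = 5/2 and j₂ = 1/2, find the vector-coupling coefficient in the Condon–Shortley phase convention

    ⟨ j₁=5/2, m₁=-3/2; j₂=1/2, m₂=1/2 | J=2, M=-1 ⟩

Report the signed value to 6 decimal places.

-0.816497

triangle: 1!*4!*0!/6! = 24/720
(j±m)!: 1!*4!*1!*0!*1!*3! = 144
prefactor² = (2J+1)*Δ*N² = 24
  k=1: −1/(1!*0!*3!*0!*1!*0!) = -1/6
Σ = -1/6  ⇒  CG² = 24*(-1/6)² = 2/3
CG = −√(2/3) = -0.816497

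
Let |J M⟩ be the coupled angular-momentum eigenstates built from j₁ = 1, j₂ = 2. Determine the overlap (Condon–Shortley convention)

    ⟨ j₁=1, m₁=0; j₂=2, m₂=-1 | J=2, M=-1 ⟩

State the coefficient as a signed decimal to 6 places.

triangle: 1!×1!×3!/6! = 6/720
(j±m)!: 1!×1!×1!×3!×1!×3! = 36
prefactor² = (2J+1)×Δ×N² = 3/2
  k=0: +1/(0!×1!×1!×1!×0!×2!) = 1/2
  k=1: −1/(1!×0!×0!×0!×1!×3!) = -1/6
Σ = 1/3  ⇒  CG² = 3/2×1/3² = 1/6
CG = +√(1/6) = +0.408248

+0.408248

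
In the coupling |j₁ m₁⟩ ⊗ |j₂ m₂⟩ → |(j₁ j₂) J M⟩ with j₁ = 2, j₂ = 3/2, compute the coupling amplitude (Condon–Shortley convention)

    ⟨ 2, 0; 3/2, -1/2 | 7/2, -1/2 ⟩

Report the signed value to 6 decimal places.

+0.717137  (= +√(18/35))

√[8·0!4!3!/8! · 2!2!1!2!3!4!] = √(1152/35)
  +(−1)^0/∏(0,0,2,1,2,2)! = 1/8  (running 1/8)
⟨..|..⟩ = √(1152/35)·(1/8) = +0.717137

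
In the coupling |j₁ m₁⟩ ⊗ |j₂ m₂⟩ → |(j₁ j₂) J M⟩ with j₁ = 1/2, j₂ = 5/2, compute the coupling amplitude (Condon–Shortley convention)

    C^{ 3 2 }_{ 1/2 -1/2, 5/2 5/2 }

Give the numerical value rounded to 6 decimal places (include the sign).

j₁+j₂−J=0  J+j₁−j₂=1  J−j₁+j₂=5  j₁+j₂+J+1=7
(j₁±m₁, j₂±m₂, J±M) = (0,1,5,0,5,1)
P² = 2400
sum k=0..0:
  [0] +1/120 = 1/120
S = 1/120
C² = P²·S² = 1/6 ; C = +0.408248

+√(1/6) ≈ +0.408248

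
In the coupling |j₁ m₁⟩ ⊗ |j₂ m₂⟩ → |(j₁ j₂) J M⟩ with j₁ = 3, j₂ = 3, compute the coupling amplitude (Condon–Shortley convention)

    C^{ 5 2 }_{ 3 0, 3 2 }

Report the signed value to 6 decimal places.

−√(1/3) ≈ -0.577350

j₁+j₂−J=1  J+j₁−j₂=5  J−j₁+j₂=5  j₁+j₂+J+1=12
(j₁±m₁, j₂±m₂, J±M) = (3,3,5,1,7,3)
P² = 43200
sum k=0..1:
  [0] +1/1440 = 1/1440
  [1] −1/288 = -1/288
S = -1/360
C² = P²·S² = 1/3 ; C = -0.577350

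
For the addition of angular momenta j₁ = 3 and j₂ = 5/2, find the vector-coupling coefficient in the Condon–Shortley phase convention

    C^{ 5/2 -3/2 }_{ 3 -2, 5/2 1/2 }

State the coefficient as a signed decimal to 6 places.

√[6·3!3!2!/9! · 1!5!3!2!1!4!] = √(288/7)
  +(−1)^2/∏(2,1,3,1,0,1)! = 1/12  (running 1/12)
  +(−1)^3/∏(3,0,2,0,1,2)! = -1/24  (running 1/24)
⟨..|..⟩ = √(288/7)·(1/24) = +0.267261

+0.267261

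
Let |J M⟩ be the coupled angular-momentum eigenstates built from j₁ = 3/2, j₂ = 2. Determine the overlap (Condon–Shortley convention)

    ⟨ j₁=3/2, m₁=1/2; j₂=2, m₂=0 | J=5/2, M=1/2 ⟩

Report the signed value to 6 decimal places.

j₁+j₂−J=1  J+j₁−j₂=2  J−j₁+j₂=3  j₁+j₂+J+1=7
(j₁±m₁, j₂±m₂, J±M) = (2,1,2,2,3,2)
P² = 48/35
sum k=0..1:
  [0] +1/2 = 1/2
  [1] −1/4 = -1/4
S = 1/4
C² = P²·S² = 3/35 ; C = +0.292770

+0.292770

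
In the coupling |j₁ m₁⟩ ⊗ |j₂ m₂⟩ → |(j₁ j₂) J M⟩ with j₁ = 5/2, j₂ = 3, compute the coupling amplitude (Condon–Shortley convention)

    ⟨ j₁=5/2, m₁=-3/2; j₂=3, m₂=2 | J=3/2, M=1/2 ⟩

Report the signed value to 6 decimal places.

triangle: 4!×1!×2!/8! = 48/40320
(j±m)!: 1!×4!×5!×1!×2!×1! = 5760
prefactor² = (2J+1)×Δ×N² = 192/7
  k=3: −1/(3!×1!×1!×2!×0!×0!) = -1/12
  k=4: +1/(4!×0!×0!×1!×1!×1!) = 1/24
Σ = -1/24  ⇒  CG² = 192/7×(-1/24)² = 1/21
CG = −√(1/21) = -0.218218

-0.218218  (= −√(1/21))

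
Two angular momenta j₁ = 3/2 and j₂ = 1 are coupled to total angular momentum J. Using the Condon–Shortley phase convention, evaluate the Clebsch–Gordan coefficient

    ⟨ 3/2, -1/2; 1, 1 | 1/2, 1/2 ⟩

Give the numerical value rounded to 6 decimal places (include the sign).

+0.408248  (= +√(1/6))

j₁+j₂−J=2  J+j₁−j₂=1  J−j₁+j₂=0  j₁+j₂+J+1=4
(j₁±m₁, j₂±m₂, J±M) = (1,2,2,0,1,0)
P² = 2/3
sum k=2..2:
  [2] +1/2 = 1/2
S = 1/2
C² = P²·S² = 1/6 ; C = +0.408248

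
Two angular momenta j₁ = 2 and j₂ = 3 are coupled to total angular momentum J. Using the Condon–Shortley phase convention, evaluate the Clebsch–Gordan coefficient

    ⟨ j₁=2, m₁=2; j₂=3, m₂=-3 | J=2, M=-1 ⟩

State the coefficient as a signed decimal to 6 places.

√[5·3!1!3!/8! · 4!0!0!6!1!3!] = √(3240/7)
  +(−1)^0/∏(0,3,0,0,1,3)! = 1/36  (running 1/36)
⟨..|..⟩ = √(3240/7)·(1/36) = +0.597614

+0.597614  (= +√(5/14))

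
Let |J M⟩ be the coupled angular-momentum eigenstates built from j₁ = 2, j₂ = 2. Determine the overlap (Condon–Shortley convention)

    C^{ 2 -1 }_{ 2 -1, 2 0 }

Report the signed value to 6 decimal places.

−√(1/14) = -0.267261

√[5·2!2!2!/7! · 1!3!2!2!1!3!] = √(8/7)
  +(−1)^1/∏(1,1,2,1,0,1)! = -1/2  (running -1/2)
  +(−1)^2/∏(2,0,1,0,1,2)! = 1/4  (running -1/4)
⟨..|..⟩ = √(8/7)·(-1/4) = -0.267261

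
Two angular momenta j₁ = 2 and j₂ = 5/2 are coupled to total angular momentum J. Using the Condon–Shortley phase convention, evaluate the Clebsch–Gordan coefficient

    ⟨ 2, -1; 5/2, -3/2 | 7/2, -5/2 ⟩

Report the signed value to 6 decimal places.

√[8·1!3!4!/9! · 1!3!1!4!1!6!] = √(2304/7)
  +(−1)^0/∏(0,1,3,1,0,3)! = 1/36  (running 1/36)
  +(−1)^1/∏(1,0,2,0,1,4)! = -1/48  (running 1/144)
⟨..|..⟩ = √(2304/7)·(1/144) = +0.125988

+√(1/63) ≈ +0.125988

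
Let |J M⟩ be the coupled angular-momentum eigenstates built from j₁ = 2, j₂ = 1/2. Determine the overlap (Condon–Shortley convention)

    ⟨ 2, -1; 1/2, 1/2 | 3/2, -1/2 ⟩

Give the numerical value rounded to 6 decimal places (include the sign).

−√(3/5) = -0.774597

triangle: 1!*3!*0!/5! = 6/120
(j±m)!: 1!*3!*1!*0!*1!*2! = 12
prefactor² = (2J+1)*Δ*N² = 12/5
  k=1: −1/(1!*0!*2!*0!*1!*0!) = -1/2
Σ = -1/2  ⇒  CG² = 12/5*(-1/2)² = 3/5
CG = −√(3/5) = -0.774597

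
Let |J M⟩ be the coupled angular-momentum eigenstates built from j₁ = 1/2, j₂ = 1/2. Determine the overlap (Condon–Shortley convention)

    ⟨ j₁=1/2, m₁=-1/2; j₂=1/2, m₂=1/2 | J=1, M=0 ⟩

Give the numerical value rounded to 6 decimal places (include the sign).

triangle: 0!×1!×1!/3! = 1/6
(j±m)!: 0!×1!×1!×0!×1!×1! = 1
prefactor² = (2J+1)×Δ×N² = 1/2
  k=0: +1/(0!×0!×1!×1!×0!×0!) = 1
Σ = 1  ⇒  CG² = 1/2×1² = 1/2
CG = +√(1/2) = +0.707107

+0.707107  (= +√(1/2))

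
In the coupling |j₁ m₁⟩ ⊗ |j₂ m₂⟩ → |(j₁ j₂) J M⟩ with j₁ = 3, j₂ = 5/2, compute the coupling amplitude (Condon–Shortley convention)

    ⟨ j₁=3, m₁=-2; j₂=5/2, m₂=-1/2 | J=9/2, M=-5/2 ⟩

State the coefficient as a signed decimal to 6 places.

-0.497468  (= −√(49/198))

√[10·1!5!4!/11! · 1!5!2!3!2!7!] = √(115200/11)
  +(−1)^0/∏(0,1,5,2,0,2)! = 1/480  (running 1/480)
  +(−1)^1/∏(1,0,4,1,1,3)! = -1/144  (running -7/1440)
⟨..|..⟩ = √(115200/11)·(-7/1440) = -0.497468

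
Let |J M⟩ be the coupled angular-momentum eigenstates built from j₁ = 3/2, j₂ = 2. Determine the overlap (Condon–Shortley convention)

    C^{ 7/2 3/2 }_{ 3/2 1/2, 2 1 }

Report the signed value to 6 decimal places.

√[8·0!3!4!/8! · 2!1!3!1!5!2!] = √(576/7)
  +(−1)^0/∏(0,0,1,3,2,1)! = 1/12  (running 1/12)
⟨..|..⟩ = √(576/7)·(1/12) = +0.755929

+√(4/7) ≈ +0.755929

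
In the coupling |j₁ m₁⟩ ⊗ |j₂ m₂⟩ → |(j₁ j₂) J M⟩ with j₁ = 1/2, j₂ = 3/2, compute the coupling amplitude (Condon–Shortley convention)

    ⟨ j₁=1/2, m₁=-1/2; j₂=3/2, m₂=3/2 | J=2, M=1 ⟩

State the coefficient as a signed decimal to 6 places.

triangle: 0!×1!×3!/5! = 6/120
(j±m)!: 0!×1!×3!×0!×3!×1! = 36
prefactor² = (2J+1)×Δ×N² = 9
  k=0: +1/(0!×0!×1!×3!×0!×0!) = 1/6
Σ = 1/6  ⇒  CG² = 9×1/6² = 1/4
CG = +√(1/4) = +0.500000

+0.500000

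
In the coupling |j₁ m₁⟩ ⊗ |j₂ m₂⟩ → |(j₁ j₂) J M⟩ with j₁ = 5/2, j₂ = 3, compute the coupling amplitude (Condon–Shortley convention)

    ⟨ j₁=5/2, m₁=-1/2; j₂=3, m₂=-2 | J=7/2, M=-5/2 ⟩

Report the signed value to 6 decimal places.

-0.178174  (= −√(2/63))

j₁+j₂−J=2  J+j₁−j₂=3  J−j₁+j₂=4  j₁+j₂+J+1=10
(j₁±m₁, j₂±m₂, J±M) = (2,3,1,5,1,6)
P² = 4608/7
sum k=0..1:
  [0] +1/72 = 1/72
  [1] −1/48 = -1/48
S = -1/144
C² = P²·S² = 2/63 ; C = -0.178174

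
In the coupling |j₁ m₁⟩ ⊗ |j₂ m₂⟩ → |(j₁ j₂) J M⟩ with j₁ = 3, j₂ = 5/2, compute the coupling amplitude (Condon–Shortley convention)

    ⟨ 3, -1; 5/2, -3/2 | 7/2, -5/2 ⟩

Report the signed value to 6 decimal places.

−√(10/63) ≈ -0.398410

triangle: 2!×4!×3!/10! = 288/3628800
(j±m)!: 2!×4!×1!×4!×1!×6! = 829440
prefactor² = (2J+1)×Δ×N² = 18432/35
  k=0: +1/(0!×2!×4!×1!×0!×2!) = 1/96
  k=1: −1/(1!×1!×3!×0!×1!×3!) = -1/36
Σ = -5/288  ⇒  CG² = 18432/35×(-5/288)² = 10/63
CG = −√(10/63) = -0.398410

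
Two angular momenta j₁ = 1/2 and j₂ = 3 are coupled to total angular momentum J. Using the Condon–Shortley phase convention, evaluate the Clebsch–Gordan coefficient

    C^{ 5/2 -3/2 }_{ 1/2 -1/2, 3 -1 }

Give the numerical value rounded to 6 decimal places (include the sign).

j₁+j₂−J=1  J+j₁−j₂=0  J−j₁+j₂=5  j₁+j₂+J+1=7
(j₁±m₁, j₂±m₂, J±M) = (0,1,2,4,1,4)
P² = 1152/7
sum k=1..1:
  [1] −1/24 = -1/24
S = -1/24
C² = P²·S² = 2/7 ; C = -0.534522

-0.534522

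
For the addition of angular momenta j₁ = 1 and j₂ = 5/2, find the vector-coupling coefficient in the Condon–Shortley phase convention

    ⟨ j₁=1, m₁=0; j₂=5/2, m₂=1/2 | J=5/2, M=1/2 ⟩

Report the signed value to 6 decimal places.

√[6·1!1!4!/7! · 1!1!3!2!3!2!] = √(144/35)
  +(−1)^0/∏(0,1,1,3,0,1)! = 1/6  (running 1/6)
  +(−1)^1/∏(1,0,0,2,1,2)! = -1/4  (running -1/12)
⟨..|..⟩ = √(144/35)·(-1/12) = -0.169031

-0.169031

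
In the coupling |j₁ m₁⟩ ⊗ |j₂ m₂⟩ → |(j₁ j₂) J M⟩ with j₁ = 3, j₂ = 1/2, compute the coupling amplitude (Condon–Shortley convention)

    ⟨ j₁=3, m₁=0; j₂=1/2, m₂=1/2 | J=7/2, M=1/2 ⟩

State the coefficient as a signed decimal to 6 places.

√[8·0!6!1!/8! · 3!3!1!0!4!3!] = √(5184/7)
  +(−1)^0/∏(0,0,3,1,3,0)! = 1/36  (running 1/36)
⟨..|..⟩ = √(5184/7)·(1/36) = +0.755929

+√(4/7) = +0.755929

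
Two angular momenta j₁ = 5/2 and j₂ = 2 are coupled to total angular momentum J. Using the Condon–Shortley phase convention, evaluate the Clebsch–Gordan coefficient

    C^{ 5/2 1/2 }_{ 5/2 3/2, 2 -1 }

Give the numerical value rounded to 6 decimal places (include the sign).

+√(6/35) ≈ +0.414039

triangle: 2!×3!×2!/8! = 24/40320
(j±m)!: 4!×1!×1!×3!×3!×2! = 1728
prefactor² = (2J+1)×Δ×N² = 216/35
  k=0: +1/(0!×2!×1!×1!×2!×1!) = 1/4
  k=1: −1/(1!×1!×0!×0!×3!×2!) = -1/12
Σ = 1/6  ⇒  CG² = 216/35×1/6² = 6/35
CG = +√(6/35) = +0.414039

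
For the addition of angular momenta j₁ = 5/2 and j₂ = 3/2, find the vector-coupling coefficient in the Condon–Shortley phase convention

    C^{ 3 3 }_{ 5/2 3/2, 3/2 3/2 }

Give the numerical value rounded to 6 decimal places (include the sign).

triangle: 1!*4!*2!/8! = 48/40320
(j±m)!: 4!*1!*3!*0!*6!*0! = 103680
prefactor² = (2J+1)*Δ*N² = 864
  k=1: −1/(1!*0!*0!*2!*4!*0!) = -1/48
Σ = -1/48  ⇒  CG² = 864*(-1/48)² = 3/8
CG = −√(3/8) = -0.612372

-0.612372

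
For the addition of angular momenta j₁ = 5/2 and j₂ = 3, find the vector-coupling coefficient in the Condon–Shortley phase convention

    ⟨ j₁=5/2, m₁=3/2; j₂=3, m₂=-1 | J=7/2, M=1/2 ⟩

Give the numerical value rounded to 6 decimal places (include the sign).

+√(8/63) ≈ +0.356348

triangle: 2!*3!*4!/10! = 288/3628800
(j±m)!: 4!*1!*2!*4!*4!*3! = 165888
prefactor² = (2J+1)*Δ*N² = 18432/175
  k=0: +1/(0!*2!*1!*2!*2!*2!) = 1/16
  k=1: −1/(1!*1!*0!*1!*3!*3!) = -1/36
Σ = 5/144  ⇒  CG² = 18432/175*5/144² = 8/63
CG = +√(8/63) = +0.356348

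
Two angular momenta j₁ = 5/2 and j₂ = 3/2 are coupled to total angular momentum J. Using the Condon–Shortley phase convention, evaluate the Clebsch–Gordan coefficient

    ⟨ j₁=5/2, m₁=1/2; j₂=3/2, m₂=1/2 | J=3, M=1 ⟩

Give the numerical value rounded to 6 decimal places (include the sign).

√[7·1!4!2!/8! · 3!2!2!1!4!2!] = √(48/5)
  +(−1)^0/∏(0,1,2,2,2,0)! = 1/8  (running 1/8)
  +(−1)^1/∏(1,0,1,1,3,1)! = -1/6  (running -1/24)
⟨..|..⟩ = √(48/5)·(-1/24) = -0.129099

-0.129099  (= −√(1/60))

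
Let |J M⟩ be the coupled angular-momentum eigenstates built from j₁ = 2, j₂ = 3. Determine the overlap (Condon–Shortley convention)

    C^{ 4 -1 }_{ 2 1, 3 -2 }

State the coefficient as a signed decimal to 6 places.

+√(7/20) = +0.591608

√[9·1!3!5!/10! · 3!1!1!5!3!5!] = √(6480/7)
  +(−1)^0/∏(0,1,1,1,2,4)! = 1/48  (running 1/48)
  +(−1)^1/∏(1,0,0,0,3,5)! = -1/720  (running 7/360)
⟨..|..⟩ = √(6480/7)·(7/360) = +0.591608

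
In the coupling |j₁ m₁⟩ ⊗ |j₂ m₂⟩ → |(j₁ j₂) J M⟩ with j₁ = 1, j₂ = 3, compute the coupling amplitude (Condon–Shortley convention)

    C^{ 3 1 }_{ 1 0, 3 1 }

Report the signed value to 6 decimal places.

-0.288675

j₁+j₂−J=1  J+j₁−j₂=1  J−j₁+j₂=5  j₁+j₂+J+1=8
(j₁±m₁, j₂±m₂, J±M) = (1,1,4,2,4,2)
P² = 48
sum k=0..1:
  [0] +1/24 = 1/24
  [1] −1/12 = -1/12
S = -1/24
C² = P²·S² = 1/12 ; C = -0.288675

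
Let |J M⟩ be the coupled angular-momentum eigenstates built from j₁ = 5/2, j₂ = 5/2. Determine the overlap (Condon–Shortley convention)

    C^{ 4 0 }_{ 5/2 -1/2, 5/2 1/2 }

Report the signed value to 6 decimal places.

−√(1/7) ≈ -0.377964

triangle: 1!×4!×4!/10! = 576/3628800
(j±m)!: 2!×3!×3!×2!×4!×4! = 82944
prefactor² = (2J+1)×Δ×N² = 20736/175
  k=0: +1/(0!×1!×3!×3!×1!×1!) = 1/36
  k=1: −1/(1!×0!×2!×2!×2!×2!) = -1/16
Σ = -5/144  ⇒  CG² = 20736/175×(-5/144)² = 1/7
CG = −√(1/7) = -0.377964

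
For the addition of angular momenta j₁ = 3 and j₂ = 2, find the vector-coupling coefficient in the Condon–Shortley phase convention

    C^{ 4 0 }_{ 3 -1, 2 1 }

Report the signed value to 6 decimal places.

−√(5/14) ≈ -0.597614

j₁+j₂−J=1  J+j₁−j₂=5  J−j₁+j₂=3  j₁+j₂+J+1=10
(j₁±m₁, j₂±m₂, J±M) = (2,4,3,1,4,4)
P² = 10368/35
sum k=0..1:
  [0] +1/144 = 1/144
  [1] −1/24 = -1/24
S = -5/144
C² = P²·S² = 5/14 ; C = -0.597614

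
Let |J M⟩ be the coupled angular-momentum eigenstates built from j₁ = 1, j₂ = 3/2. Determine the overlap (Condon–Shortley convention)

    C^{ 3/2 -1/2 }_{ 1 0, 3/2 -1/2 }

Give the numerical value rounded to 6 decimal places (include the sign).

triangle: 1!×1!×2!/5! = 2/120
(j±m)!: 1!×1!×1!×2!×1!×2! = 4
prefactor² = (2J+1)×Δ×N² = 4/15
  k=0: +1/(0!×1!×1!×1!×0!×1!) = 1
  k=1: −1/(1!×0!×0!×0!×1!×2!) = -1/2
Σ = 1/2  ⇒  CG² = 4/15×1/2² = 1/15
CG = +√(1/15) = +0.258199

+√(1/15) = +0.258199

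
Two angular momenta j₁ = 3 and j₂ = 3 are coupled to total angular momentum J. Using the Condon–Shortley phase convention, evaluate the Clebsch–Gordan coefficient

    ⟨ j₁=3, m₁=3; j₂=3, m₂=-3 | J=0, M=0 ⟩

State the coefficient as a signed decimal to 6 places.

j₁+j₂−J=6  J+j₁−j₂=0  J−j₁+j₂=0  j₁+j₂+J+1=7
(j₁±m₁, j₂±m₂, J±M) = (6,0,0,6,0,0)
P² = 518400/7
sum k=0..0:
  [0] +1/720 = 1/720
S = 1/720
C² = P²·S² = 1/7 ; C = +0.377964

+√(1/7) = +0.377964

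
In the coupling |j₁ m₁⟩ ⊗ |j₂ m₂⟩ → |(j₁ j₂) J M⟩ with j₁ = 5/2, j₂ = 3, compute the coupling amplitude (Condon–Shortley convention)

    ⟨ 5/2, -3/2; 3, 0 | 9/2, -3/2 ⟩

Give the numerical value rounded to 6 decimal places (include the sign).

-0.540562

triangle: 1!×4!×5!/11! = 2880/39916800
(j±m)!: 1!×4!×3!×3!×3!×6! = 3732480
prefactor² = (2J+1)×Δ×N² = 207360/77
  k=0: +1/(0!×1!×4!×3!×0!×2!) = 1/288
  k=1: −1/(1!×0!×3!×2!×1!×3!) = -1/72
Σ = -1/96  ⇒  CG² = 207360/77×(-1/96)² = 45/154
CG = −√(45/154) = -0.540562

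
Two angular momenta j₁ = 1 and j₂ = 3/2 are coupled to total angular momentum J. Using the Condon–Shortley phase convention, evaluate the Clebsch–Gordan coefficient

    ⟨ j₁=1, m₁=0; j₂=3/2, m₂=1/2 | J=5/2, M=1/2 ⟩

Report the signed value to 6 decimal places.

+√(3/5) = +0.774597

triangle: 0!*2!*3!/6! = 12/720
(j±m)!: 1!*1!*2!*1!*3!*2! = 24
prefactor² = (2J+1)*Δ*N² = 12/5
  k=0: +1/(0!*0!*1!*2!*1!*1!) = 1/2
Σ = 1/2  ⇒  CG² = 12/5*1/2² = 3/5
CG = +√(3/5) = +0.774597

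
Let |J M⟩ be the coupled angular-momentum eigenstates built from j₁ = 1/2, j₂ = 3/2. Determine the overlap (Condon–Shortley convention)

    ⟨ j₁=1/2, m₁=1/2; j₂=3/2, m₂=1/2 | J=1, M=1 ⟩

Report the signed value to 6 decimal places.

+0.500000  (= +√(1/4))

triangle: 1!×0!×2!/4! = 2/24
(j±m)!: 1!×0!×2!×1!×2!×0! = 4
prefactor² = (2J+1)×Δ×N² = 1
  k=0: +1/(0!×1!×0!×2!×0!×0!) = 1/2
Σ = 1/2  ⇒  CG² = 1×1/2² = 1/4
CG = +√(1/4) = +0.500000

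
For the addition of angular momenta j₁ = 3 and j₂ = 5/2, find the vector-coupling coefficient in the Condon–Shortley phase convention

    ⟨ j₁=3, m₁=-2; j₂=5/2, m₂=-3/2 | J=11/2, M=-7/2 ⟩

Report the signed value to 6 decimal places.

+0.738549  (= +√(6/11))

triangle: 0!·6!·5!/12! = 86400/479001600
(j±m)!: 1!·5!·1!·4!·2!·9! = 2090188800
prefactor² = (2J+1)·Δ·N² = 49766400/11
  k=0: +1/(0!·0!·5!·1!·1!·4!) = 1/2880
Σ = 1/2880  ⇒  CG² = 49766400/11·1/2880² = 6/11
CG = +√(6/11) = +0.738549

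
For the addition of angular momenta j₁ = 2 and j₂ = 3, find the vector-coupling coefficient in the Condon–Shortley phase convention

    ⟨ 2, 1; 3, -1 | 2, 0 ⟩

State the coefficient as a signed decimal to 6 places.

-0.377964  (= −√(1/7))

triangle: 3!*1!*3!/8! = 36/40320
(j±m)!: 3!*1!*2!*4!*2!*2! = 1152
prefactor² = (2J+1)*Δ*N² = 36/7
  k=0: +1/(0!*3!*1!*2!*0!*1!) = 1/12
  k=1: −1/(1!*2!*0!*1!*1!*2!) = -1/4
Σ = -1/6  ⇒  CG² = 36/7*(-1/6)² = 1/7
CG = −√(1/7) = -0.377964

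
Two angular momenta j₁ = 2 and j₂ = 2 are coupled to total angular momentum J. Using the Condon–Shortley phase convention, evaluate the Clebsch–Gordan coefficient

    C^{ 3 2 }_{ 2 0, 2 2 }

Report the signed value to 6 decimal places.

√[7·1!3!3!/8! · 2!2!4!0!5!1!] = √(72)
  +(−1)^1/∏(1,0,1,3,2,0)! = -1/12  (running -1/12)
⟨..|..⟩ = √(72)·(-1/12) = -0.707107

−√(1/2) = -0.707107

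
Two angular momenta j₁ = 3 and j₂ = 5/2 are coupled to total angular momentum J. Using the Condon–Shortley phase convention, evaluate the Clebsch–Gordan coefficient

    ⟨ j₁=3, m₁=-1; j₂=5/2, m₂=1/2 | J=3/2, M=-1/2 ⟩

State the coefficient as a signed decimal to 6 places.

−√(1/105) ≈ -0.097590

j₁+j₂−J=4  J+j₁−j₂=2  J−j₁+j₂=1  j₁+j₂+J+1=8
(j₁±m₁, j₂±m₂, J±M) = (2,4,3,2,1,2)
P² = 192/35
sum k=2..3:
  [2] +1/8 = 1/8
  [3] −1/6 = -1/6
S = -1/24
C² = P²·S² = 1/105 ; C = -0.097590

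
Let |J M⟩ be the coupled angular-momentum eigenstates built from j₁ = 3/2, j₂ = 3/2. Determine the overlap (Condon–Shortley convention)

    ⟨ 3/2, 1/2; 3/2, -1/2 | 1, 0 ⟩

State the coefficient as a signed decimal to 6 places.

j₁+j₂−J=2  J+j₁−j₂=1  J−j₁+j₂=1  j₁+j₂+J+1=5
(j₁±m₁, j₂±m₂, J±M) = (2,1,1,2,1,1)
P² = 1/5
sum k=0..1:
  [0] +1/2 = 1/2
  [1] −1/1 = -1
S = -1/2
C² = P²·S² = 1/20 ; C = -0.223607

−√(1/20) ≈ -0.223607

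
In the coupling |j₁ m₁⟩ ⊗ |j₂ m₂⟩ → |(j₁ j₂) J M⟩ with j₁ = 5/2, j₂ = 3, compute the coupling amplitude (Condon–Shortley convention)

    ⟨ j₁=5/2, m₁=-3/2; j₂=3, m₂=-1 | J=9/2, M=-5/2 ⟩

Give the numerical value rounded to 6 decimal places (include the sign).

j₁+j₂−J=1  J+j₁−j₂=4  J−j₁+j₂=5  j₁+j₂+J+1=11
(j₁±m₁, j₂±m₂, J±M) = (1,4,2,4,2,7)
P² = 92160/11
sum k=0..1:
  [0] +1/288 = 1/288
  [1] −1/144 = -1/144
S = -1/288
C² = P²·S² = 10/99 ; C = -0.317821

-0.317821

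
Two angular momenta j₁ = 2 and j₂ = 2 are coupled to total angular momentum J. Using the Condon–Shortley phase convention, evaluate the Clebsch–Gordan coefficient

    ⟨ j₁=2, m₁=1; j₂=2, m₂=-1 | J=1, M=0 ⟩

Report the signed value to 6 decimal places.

triangle: 3!×1!×1!/6! = 6/720
(j±m)!: 3!×1!×1!×3!×1!×1! = 36
prefactor² = (2J+1)×Δ×N² = 9/10
  k=0: +1/(0!×3!×1!×1!×0!×0!) = 1/6
  k=1: −1/(1!×2!×0!×0!×1!×1!) = -1/2
Σ = -1/3  ⇒  CG² = 9/10×(-1/3)² = 1/10
CG = −√(1/10) = -0.316228

−√(1/10) = -0.316228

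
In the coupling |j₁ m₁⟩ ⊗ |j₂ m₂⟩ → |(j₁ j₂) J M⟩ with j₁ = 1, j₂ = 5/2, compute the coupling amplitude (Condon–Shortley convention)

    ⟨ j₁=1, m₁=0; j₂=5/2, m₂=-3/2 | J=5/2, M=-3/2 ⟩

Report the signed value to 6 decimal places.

√[6·1!1!4!/7! · 1!1!1!4!1!4!] = √(576/35)
  +(−1)^0/∏(0,1,1,1,0,3)! = 1/6  (running 1/6)
  +(−1)^1/∏(1,0,0,0,1,4)! = -1/24  (running 1/8)
⟨..|..⟩ = √(576/35)·(1/8) = +0.507093

+√(9/35) = +0.507093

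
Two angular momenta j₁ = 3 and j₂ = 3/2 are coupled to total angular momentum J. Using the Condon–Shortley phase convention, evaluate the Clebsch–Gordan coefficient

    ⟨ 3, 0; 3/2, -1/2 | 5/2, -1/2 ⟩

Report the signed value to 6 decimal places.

j₁+j₂−J=2  J+j₁−j₂=4  J−j₁+j₂=1  j₁+j₂+J+1=8
(j₁±m₁, j₂±m₂, J±M) = (3,3,1,2,2,3)
P² = 216/35
sum k=0..1:
  [0] +1/12 = 1/12
  [1] −1/4 = -1/4
S = -1/6
C² = P²·S² = 6/35 ; C = -0.414039

-0.414039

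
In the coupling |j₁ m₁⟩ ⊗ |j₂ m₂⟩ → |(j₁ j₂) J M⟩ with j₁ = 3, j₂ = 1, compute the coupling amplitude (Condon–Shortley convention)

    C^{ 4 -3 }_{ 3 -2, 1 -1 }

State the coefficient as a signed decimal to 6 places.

triangle: 0!·6!·2!/9! = 1440/362880
(j±m)!: 1!·5!·0!·2!·1!·7! = 1209600
prefactor² = (2J+1)·Δ·N² = 43200
  k=0: +1/(0!·0!·5!·0!·1!·2!) = 1/240
Σ = 1/240  ⇒  CG² = 43200·1/240² = 3/4
CG = +√(3/4) = +0.866025

+0.866025  (= +√(3/4))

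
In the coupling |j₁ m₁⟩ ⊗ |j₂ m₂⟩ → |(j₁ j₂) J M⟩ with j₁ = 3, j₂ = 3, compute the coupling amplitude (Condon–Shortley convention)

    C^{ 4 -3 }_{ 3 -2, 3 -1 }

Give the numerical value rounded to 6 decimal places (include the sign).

−√(1/11) ≈ -0.301511

triangle: 2!·4!·4!/11! = 1152/39916800
(j±m)!: 1!·5!·2!·4!·1!·7! = 29030400
prefactor² = (2J+1)·Δ·N² = 82944/11
  k=1: −1/(1!·1!·4!·1!·0!·3!) = -1/144
  k=2: +1/(2!·0!·3!·0!·1!·4!) = 1/288
Σ = -1/288  ⇒  CG² = 82944/11·(-1/288)² = 1/11
CG = −√(1/11) = -0.301511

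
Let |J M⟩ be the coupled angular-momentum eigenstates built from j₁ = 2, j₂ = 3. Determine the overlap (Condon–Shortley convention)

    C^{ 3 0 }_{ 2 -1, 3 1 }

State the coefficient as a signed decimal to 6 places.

+√(1/30) = +0.182574

√[7·2!2!4!/9! · 1!3!4!2!3!3!] = √(96/5)
  +(−1)^1/∏(1,1,2,3,0,1)! = -1/12  (running -1/12)
  +(−1)^2/∏(2,0,1,2,1,2)! = 1/8  (running 1/24)
⟨..|..⟩ = √(96/5)·(1/24) = +0.182574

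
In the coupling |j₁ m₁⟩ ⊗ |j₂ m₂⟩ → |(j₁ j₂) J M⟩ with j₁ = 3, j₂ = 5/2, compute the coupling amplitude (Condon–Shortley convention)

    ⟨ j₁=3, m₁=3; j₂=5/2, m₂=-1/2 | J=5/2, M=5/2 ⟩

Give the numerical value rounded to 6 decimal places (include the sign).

+0.487950  (= +√(5/21))

j₁+j₂−J=3  J+j₁−j₂=3  J−j₁+j₂=2  j₁+j₂+J+1=9
(j₁±m₁, j₂±m₂, J±M) = (6,0,2,3,5,0)
P² = 8640/7
sum k=0..0:
  [0] +1/72 = 1/72
S = 1/72
C² = P²·S² = 5/21 ; C = +0.487950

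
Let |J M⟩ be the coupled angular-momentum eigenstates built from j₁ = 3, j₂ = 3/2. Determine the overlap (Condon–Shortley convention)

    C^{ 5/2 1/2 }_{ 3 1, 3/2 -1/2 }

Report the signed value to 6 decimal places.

-0.119523  (= −√(1/70))

triangle: 2!·4!·1!/8! = 48/40320
(j±m)!: 4!·2!·1!·2!·3!·2! = 1152
prefactor² = (2J+1)·Δ·N² = 288/35
  k=0: +1/(0!·2!·2!·1!·2!·0!) = 1/8
  k=1: −1/(1!·1!·1!·0!·3!·1!) = -1/6
Σ = -1/24  ⇒  CG² = 288/35·(-1/24)² = 1/70
CG = −√(1/70) = -0.119523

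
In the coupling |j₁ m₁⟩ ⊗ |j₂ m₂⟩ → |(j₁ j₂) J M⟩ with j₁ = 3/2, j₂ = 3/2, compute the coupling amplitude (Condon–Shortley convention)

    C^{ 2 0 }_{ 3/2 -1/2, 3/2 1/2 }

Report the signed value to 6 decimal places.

√[5·1!2!2!/6! · 1!2!2!1!2!2!] = √(4/9)
  +(−1)^0/∏(0,1,2,2,0,0)! = 1/4  (running 1/4)
  +(−1)^1/∏(1,0,1,1,1,1)! = -1  (running -3/4)
⟨..|..⟩ = √(4/9)·(-3/4) = -0.500000

−√(1/4) ≈ -0.500000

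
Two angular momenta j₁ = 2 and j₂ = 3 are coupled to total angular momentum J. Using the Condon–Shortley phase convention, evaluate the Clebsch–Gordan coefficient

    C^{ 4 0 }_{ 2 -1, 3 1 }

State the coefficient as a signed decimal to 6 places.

−√(5/14) ≈ -0.597614

j₁+j₂−J=1  J+j₁−j₂=3  J−j₁+j₂=5  j₁+j₂+J+1=10
(j₁±m₁, j₂±m₂, J±M) = (1,3,4,2,4,4)
P² = 10368/35
sum k=0..1:
  [0] +1/144 = 1/144
  [1] −1/24 = -1/24
S = -5/144
C² = P²·S² = 5/14 ; C = -0.597614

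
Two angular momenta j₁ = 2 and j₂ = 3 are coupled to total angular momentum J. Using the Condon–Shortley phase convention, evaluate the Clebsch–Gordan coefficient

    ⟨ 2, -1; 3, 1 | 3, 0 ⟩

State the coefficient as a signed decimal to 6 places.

+√(1/30) = +0.182574

√[7·2!2!4!/9! · 1!3!4!2!3!3!] = √(96/5)
  +(−1)^1/∏(1,1,2,3,0,1)! = -1/12  (running -1/12)
  +(−1)^2/∏(2,0,1,2,1,2)! = 1/8  (running 1/24)
⟨..|..⟩ = √(96/5)·(1/24) = +0.182574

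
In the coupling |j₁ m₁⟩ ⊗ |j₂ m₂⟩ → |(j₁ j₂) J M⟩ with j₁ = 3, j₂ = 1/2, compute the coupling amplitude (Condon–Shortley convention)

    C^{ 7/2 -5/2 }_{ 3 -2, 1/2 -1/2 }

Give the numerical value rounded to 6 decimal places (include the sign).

triangle: 0!×6!×1!/8! = 720/40320
(j±m)!: 1!×5!×0!×1!×1!×6! = 86400
prefactor² = (2J+1)×Δ×N² = 86400/7
  k=0: +1/(0!×0!×5!×0!×1!×1!) = 1/120
Σ = 1/120  ⇒  CG² = 86400/7×1/120² = 6/7
CG = +√(6/7) = +0.925820

+0.925820  (= +√(6/7))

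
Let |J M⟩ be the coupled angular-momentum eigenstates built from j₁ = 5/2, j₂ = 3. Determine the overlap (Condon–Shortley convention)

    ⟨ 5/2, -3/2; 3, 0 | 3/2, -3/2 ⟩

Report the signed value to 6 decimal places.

-0.414039

triangle: 4!×1!×2!/8! = 48/40320
(j±m)!: 1!×4!×3!×3!×0!×3! = 5184
prefactor² = (2J+1)×Δ×N² = 864/35
  k=3: −1/(3!×1!×1!×0!×0!×2!) = -1/12
Σ = -1/12  ⇒  CG² = 864/35×(-1/12)² = 6/35
CG = −√(6/35) = -0.414039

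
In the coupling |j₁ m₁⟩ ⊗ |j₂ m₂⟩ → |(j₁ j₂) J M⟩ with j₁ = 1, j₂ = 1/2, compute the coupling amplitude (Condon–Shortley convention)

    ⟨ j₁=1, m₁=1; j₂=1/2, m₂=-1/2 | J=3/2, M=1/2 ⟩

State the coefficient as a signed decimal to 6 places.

+0.577350  (= +√(1/3))

√[4·0!2!1!/4! · 2!0!0!1!2!1!] = √(4/3)
  +(−1)^0/∏(0,0,0,0,2,1)! = 1/2  (running 1/2)
⟨..|..⟩ = √(4/3)·(1/2) = +0.577350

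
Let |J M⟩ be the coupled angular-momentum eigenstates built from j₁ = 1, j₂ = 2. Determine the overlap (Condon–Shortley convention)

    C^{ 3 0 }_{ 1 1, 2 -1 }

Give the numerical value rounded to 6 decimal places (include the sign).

+0.447214  (= +√(1/5))

√[7·0!2!4!/7! · 2!0!1!3!3!3!] = √(144/5)
  +(−1)^0/∏(0,0,0,1,2,3)! = 1/12  (running 1/12)
⟨..|..⟩ = √(144/5)·(1/12) = +0.447214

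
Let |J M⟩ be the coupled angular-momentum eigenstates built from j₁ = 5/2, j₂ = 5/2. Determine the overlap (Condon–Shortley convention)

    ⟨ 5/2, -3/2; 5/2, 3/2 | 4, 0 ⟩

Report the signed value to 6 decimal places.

triangle: 1!×4!×4!/10! = 576/3628800
(j±m)!: 1!×4!×4!×1!×4!×4! = 331776
prefactor² = (2J+1)×Δ×N² = 82944/175
  k=0: +1/(0!×1!×4!×4!×0!×0!) = 1/576
  k=1: −1/(1!×0!×3!×3!×1!×1!) = -1/36
Σ = -5/192  ⇒  CG² = 82944/175×(-5/192)² = 9/28
CG = −√(9/28) = -0.566947

-0.566947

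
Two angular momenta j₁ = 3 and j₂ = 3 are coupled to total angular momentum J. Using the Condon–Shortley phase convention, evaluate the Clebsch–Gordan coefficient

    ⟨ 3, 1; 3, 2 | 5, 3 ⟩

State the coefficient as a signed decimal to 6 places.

triangle: 1!·5!·5!/12! = 14400/479001600
(j±m)!: 4!·2!·5!·1!·8!·2! = 464486400
prefactor² = (2J+1)·Δ·N² = 153600
  k=0: +1/(0!·1!·2!·5!·3!·0!) = 1/1440
  k=1: −1/(1!·0!·1!·4!·4!·1!) = -1/576
Σ = -1/960  ⇒  CG² = 153600·(-1/960)² = 1/6
CG = −√(1/6) = -0.408248

−√(1/6) = -0.408248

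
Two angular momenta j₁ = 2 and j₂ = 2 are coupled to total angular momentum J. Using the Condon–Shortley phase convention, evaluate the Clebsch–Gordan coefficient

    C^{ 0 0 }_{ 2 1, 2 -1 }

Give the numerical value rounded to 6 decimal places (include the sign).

−√(1/5) = -0.447214

triangle: 4!*0!*0!/5! = 24/120
(j±m)!: 3!*1!*1!*3!*0!*0! = 36
prefactor² = (2J+1)*Δ*N² = 36/5
  k=1: −1/(1!*3!*0!*0!*0!*0!) = -1/6
Σ = -1/6  ⇒  CG² = 36/5*(-1/6)² = 1/5
CG = −√(1/5) = -0.447214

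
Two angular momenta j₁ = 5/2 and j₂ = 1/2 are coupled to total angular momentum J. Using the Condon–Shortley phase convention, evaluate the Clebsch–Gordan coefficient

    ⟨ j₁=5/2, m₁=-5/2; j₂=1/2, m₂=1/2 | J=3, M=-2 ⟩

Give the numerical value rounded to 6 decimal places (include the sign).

triangle: 0!·5!·1!/7! = 120/5040
(j±m)!: 0!·5!·1!·0!·1!·5! = 14400
prefactor² = (2J+1)·Δ·N² = 2400
  k=0: +1/(0!·0!·5!·1!·0!·0!) = 1/120
Σ = 1/120  ⇒  CG² = 2400·1/120² = 1/6
CG = +√(1/6) = +0.408248

+0.408248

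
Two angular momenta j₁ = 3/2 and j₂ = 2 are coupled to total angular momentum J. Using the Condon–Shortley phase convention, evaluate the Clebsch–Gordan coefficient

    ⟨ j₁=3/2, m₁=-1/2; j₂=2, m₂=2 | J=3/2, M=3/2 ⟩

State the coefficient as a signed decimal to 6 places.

+√(2/5) ≈ +0.632456

j₁+j₂−J=2  J+j₁−j₂=1  J−j₁+j₂=2  j₁+j₂+J+1=6
(j₁±m₁, j₂±m₂, J±M) = (1,2,4,0,3,0)
P² = 32/5
sum k=2..2:
  [2] +1/4 = 1/4
S = 1/4
C² = P²·S² = 2/5 ; C = +0.632456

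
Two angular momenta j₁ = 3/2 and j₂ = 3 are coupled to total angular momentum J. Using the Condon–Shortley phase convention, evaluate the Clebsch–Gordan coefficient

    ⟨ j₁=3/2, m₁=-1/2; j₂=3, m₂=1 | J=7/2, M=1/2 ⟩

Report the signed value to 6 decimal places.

−√(2/7) = -0.534522

triangle: 1!·2!·5!/9! = 240/362880
(j±m)!: 1!·2!·4!·2!·4!·3! = 13824
prefactor² = (2J+1)·Δ·N² = 512/7
  k=0: +1/(0!·1!·2!·4!·0!·1!) = 1/48
  k=1: −1/(1!·0!·1!·3!·1!·2!) = -1/12
Σ = -1/16  ⇒  CG² = 512/7·(-1/16)² = 2/7
CG = −√(2/7) = -0.534522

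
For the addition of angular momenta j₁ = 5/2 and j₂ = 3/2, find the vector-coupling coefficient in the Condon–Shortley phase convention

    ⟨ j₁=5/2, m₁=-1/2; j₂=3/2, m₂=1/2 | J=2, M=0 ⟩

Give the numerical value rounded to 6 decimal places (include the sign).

-0.267261

triangle: 2!*3!*1!/7! = 12/5040
(j±m)!: 2!*3!*2!*1!*2!*2! = 96
prefactor² = (2J+1)*Δ*N² = 8/7
  k=1: −1/(1!*1!*2!*1!*1!*0!) = -1/2
  k=2: +1/(2!*0!*1!*0!*2!*1!) = 1/4
Σ = -1/4  ⇒  CG² = 8/7*(-1/4)² = 1/14
CG = −√(1/14) = -0.267261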